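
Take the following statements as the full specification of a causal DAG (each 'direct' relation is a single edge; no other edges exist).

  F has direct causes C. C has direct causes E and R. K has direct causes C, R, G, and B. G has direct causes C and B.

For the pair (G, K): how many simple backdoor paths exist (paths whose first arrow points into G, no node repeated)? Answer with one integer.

3

A backdoor path from G to K is any simple undirected path whose first edge points into G (i.e. leaves G via a parent).
Parents of G: {B, C}.
Enumerating:
  P1: G <- B -> K
  P2: G <- C <- R -> K
  P3: G <- C -> K
That exhausts the simple backdoor paths. Count: 3.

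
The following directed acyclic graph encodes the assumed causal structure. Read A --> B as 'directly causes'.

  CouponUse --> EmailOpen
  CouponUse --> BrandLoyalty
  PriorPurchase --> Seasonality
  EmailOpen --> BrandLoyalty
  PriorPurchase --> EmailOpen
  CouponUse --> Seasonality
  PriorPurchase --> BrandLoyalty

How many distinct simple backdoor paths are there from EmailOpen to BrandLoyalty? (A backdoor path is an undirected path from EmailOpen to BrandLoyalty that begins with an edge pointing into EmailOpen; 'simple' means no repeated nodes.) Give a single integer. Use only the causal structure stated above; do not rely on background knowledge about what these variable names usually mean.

A backdoor path from EmailOpen to BrandLoyalty is any simple undirected path whose first edge points into EmailOpen (i.e. leaves EmailOpen via a parent).
Parents of EmailOpen: {CouponUse, PriorPurchase}.
Enumerating:
  P1: EmailOpen <- CouponUse -> Seasonality <- PriorPurchase -> BrandLoyalty
  P2: EmailOpen <- CouponUse -> BrandLoyalty
  P3: EmailOpen <- PriorPurchase -> Seasonality <- CouponUse -> BrandLoyalty
  P4: EmailOpen <- PriorPurchase -> BrandLoyalty
That exhausts the simple backdoor paths. Count: 4.

4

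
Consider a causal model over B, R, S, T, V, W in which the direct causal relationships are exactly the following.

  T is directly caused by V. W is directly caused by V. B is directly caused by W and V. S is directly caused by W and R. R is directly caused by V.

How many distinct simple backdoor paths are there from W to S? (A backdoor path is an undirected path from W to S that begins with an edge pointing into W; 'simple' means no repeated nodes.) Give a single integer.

1

A backdoor path from W to S is any simple undirected path whose first edge points into W (i.e. leaves W via a parent).
Parents of W: {V}.
Enumerating:
  P1: W <- V -> R -> S
That exhausts the simple backdoor paths. Count: 1.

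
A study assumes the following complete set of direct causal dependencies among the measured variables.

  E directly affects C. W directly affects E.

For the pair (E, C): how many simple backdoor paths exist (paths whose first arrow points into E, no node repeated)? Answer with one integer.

0

A backdoor path from E to C is any simple undirected path whose first edge points into E (i.e. leaves E via a parent).
Parents of E: {W}.
No simple path from any parent of E reaches C without revisiting E, so there are no backdoor paths.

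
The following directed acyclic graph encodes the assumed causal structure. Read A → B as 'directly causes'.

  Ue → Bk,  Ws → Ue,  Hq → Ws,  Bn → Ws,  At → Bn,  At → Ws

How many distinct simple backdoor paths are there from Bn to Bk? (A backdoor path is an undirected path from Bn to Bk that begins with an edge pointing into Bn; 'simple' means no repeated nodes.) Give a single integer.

1

A backdoor path from Bn to Bk is any simple undirected path whose first edge points into Bn (i.e. leaves Bn via a parent).
Parents of Bn: {At}.
Enumerating:
  P1: Bn <- At -> Ws -> Ue -> Bk
That exhausts the simple backdoor paths. Count: 1.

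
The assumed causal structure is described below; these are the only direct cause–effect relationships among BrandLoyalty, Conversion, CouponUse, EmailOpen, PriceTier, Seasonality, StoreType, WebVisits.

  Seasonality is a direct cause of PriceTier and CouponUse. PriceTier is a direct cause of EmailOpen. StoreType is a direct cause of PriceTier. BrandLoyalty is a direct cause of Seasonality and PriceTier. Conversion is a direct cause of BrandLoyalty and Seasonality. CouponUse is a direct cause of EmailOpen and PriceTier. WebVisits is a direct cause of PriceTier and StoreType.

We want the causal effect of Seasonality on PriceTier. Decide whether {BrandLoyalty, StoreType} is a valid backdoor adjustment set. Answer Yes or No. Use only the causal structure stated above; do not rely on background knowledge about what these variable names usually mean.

Yes

Backdoor paths from Seasonality to PriceTier (paths whose first edge points into Seasonality):
  P1: Seasonality <- Conversion -> BrandLoyalty -> PriceTier
  P2: Seasonality <- BrandLoyalty -> PriceTier
Condition 1 (no descendant of Seasonality in the set): holds — descendants of Seasonality are {CouponUse, EmailOpen, PriceTier}; none are in {BrandLoyalty, StoreType}.
Condition 2 (every backdoor path blocked by {BrandLoyalty, StoreType}):
  P1: blocked at chain node BrandLoyalty ∈ conditioning set.
  P2: blocked at fork node BrandLoyalty ∈ conditioning set.
{BrandLoyalty, StoreType} satisfies the backdoor criterion.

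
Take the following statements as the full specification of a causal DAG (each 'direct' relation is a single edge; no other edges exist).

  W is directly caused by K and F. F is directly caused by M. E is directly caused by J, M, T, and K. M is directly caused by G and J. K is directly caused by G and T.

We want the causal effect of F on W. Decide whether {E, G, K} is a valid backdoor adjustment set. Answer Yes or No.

Yes

Backdoor paths from F to W (paths whose first edge points into F):
  P1: F <- M <- G -> K -> W
  P2: F <- M <- J -> E <- T -> K -> W
  P3: F <- M <- J -> E <- K -> W
  P4: F <- M -> E <- T -> K -> W
  P5: F <- M -> E <- K -> W
Condition 1 (no descendant of F in the set): holds — descendants of F are {W}; none are in {E, G, K}.
Condition 2 (every backdoor path blocked by {E, G, K}):
  P1: blocked at fork node G ∈ conditioning set.
  P2: blocked at chain node K ∈ conditioning set.
  P3: blocked at fork node K ∈ conditioning set.
  P4: blocked at chain node K ∈ conditioning set.
  P5: blocked at fork node K ∈ conditioning set.
{E, G, K} satisfies the backdoor criterion.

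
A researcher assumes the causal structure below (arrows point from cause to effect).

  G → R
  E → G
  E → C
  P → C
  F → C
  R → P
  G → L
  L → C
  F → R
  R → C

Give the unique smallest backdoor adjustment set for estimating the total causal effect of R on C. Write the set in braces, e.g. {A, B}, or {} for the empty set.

Variables eligible for adjustment (non-descendants of R, excluding R and C): {E, F, G, L}.
Backdoor paths from R to C:
  P1: R <- F -> C
  P2: R <- G <- E -> C
  P3: R <- G -> L -> C
The empty set is not sufficient: P1 (R <- F -> C) has no collider blocking it and no conditioned non-collider, so it is open.
Try {F, G}:
  P1: blocked at fork node F ∈ conditioning set.
  P2: blocked at chain node G ∈ conditioning set.
  P3: blocked at fork node G ∈ conditioning set.
{F, G} contains no descendant of R and blocks every backdoor path.
Every element of {F, G} is needed (dropping F leaves P1 open; dropping G leaves P2 open), so no proper subset is valid.
Among all size-2 subsets of the eligible variables, only {F, G} blocks every backdoor path, so it is the unique smallest valid adjustment set.

{F, G}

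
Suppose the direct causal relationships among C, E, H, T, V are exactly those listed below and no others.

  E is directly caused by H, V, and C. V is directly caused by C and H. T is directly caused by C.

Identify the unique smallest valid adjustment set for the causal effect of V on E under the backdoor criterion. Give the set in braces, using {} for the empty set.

{C, H}

Variables eligible for adjustment (non-descendants of V, excluding V and E): {C, H, T}.
Backdoor paths from V to E:
  P1: V <- C -> E
  P2: V <- H -> E
The empty set is not sufficient: P1 (V <- C -> E) has no collider blocking it and no conditioned non-collider, so it is open.
Try {C, H}:
  P1: blocked at fork node C ∈ conditioning set.
  P2: blocked at fork node H ∈ conditioning set.
{C, H} contains no descendant of V and blocks every backdoor path.
Every element of {C, H} is needed (dropping C leaves P1 open; dropping H leaves P2 open), so no proper subset is valid.
Among all size-2 subsets of the eligible variables, only {C, H} blocks every backdoor path, so it is the unique smallest valid adjustment set.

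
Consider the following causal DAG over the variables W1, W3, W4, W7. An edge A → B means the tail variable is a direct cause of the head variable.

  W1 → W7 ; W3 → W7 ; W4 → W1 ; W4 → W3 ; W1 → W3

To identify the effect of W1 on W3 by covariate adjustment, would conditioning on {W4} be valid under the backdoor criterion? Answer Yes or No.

Backdoor paths from W1 to W3 (paths whose first edge points into W1):
  P1: W1 <- W4 -> W3
Condition 1 (no descendant of W1 in the set): holds — descendants of W1 are {W3, W7}; none are in {W4}.
Condition 2 (every backdoor path blocked by {W4}):
  P1: blocked at fork node W4 ∈ conditioning set.
{W4} satisfies the backdoor criterion.

Yes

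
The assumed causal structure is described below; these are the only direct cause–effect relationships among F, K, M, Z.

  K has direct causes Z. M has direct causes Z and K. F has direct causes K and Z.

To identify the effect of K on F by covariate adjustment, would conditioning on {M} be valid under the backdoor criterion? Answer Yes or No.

No

Backdoor paths from K to F (paths whose first edge points into K):
  P1: K <- Z -> F
Condition 1 (no descendant of K in the set): FAILS — M is a descendant of K.
Condition 2 (every backdoor path blocked by {M}):
  P1: open — no interior node is in the conditioning set.
{M} does not satisfy the backdoor criterion.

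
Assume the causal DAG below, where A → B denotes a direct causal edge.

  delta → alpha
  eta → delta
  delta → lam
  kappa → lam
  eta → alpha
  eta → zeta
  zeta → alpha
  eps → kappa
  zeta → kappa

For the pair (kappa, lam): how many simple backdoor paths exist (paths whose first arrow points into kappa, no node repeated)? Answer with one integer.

A backdoor path from kappa to lam is any simple undirected path whose first edge points into kappa (i.e. leaves kappa via a parent).
Parents of kappa: {eps, zeta}.
Enumerating:
  P1: kappa <- zeta <- eta -> delta -> lam
  P2: kappa <- zeta <- eta -> alpha <- delta -> lam
  P3: kappa <- zeta -> alpha <- eta -> delta -> lam
  P4: kappa <- zeta -> alpha <- delta -> lam
That exhausts the simple backdoor paths. Count: 4.

4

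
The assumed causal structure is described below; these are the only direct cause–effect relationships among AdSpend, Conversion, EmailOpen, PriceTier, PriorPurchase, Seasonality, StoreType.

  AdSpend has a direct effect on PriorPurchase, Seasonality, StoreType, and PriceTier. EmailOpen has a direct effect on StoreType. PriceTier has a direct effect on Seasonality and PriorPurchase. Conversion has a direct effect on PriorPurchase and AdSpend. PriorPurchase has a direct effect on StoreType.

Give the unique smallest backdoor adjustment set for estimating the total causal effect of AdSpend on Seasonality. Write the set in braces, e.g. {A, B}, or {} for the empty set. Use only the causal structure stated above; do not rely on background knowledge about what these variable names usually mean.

Variables eligible for adjustment (non-descendants of AdSpend, excluding AdSpend and Seasonality): {Conversion, EmailOpen}.
Backdoor paths from AdSpend to Seasonality:
  P1: AdSpend <- Conversion -> PriorPurchase <- PriceTier -> Seasonality
Each backdoor path contains an unconditioned collider, so every path is already blocked with the empty conditioning set:
  P1: blocked at collider PriorPurchase (neither it nor any descendant is in the conditioning set).
The empty set is therefore the unique smallest valid set.

{}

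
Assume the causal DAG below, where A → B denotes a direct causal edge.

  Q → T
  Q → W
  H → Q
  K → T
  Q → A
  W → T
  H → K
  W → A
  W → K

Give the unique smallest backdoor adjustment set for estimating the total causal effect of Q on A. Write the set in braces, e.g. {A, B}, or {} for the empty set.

{}

Variables eligible for adjustment (non-descendants of Q, excluding Q and A): {H}.
Backdoor paths from Q to A:
  P1: Q <- H -> K <- W -> A
  P2: Q <- H -> K -> T <- W -> A
Each backdoor path contains an unconditioned collider, so every path is already blocked with the empty conditioning set:
  P1: blocked at collider K (neither it nor any descendant is in the conditioning set).
  P2: blocked at collider T (neither it nor any descendant is in the conditioning set).
The empty set is therefore the unique smallest valid set.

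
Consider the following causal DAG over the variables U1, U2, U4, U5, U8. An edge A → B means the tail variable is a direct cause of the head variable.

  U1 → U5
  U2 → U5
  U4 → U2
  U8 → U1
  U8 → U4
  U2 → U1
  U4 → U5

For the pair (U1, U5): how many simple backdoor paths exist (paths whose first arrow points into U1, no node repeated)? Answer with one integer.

A backdoor path from U1 to U5 is any simple undirected path whose first edge points into U1 (i.e. leaves U1 via a parent).
Parents of U1: {U2, U8}.
Enumerating:
  P1: U1 <- U8 -> U4 -> U2 -> U5
  P2: U1 <- U8 -> U4 -> U5
  P3: U1 <- U2 <- U4 -> U5
  P4: U1 <- U2 -> U5
That exhausts the simple backdoor paths. Count: 4.

4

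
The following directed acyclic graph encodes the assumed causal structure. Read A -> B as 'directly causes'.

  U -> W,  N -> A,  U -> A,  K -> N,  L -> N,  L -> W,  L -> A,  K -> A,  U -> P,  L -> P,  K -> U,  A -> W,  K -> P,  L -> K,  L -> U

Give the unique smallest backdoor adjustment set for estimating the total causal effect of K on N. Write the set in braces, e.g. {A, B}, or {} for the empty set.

{L}

Variables eligible for adjustment (non-descendants of K, excluding K and N): {L}.
Backdoor paths from K to N:
  P1: K <- L -> U -> A <- N
  P2: K <- L -> U -> W <- A <- N
  P3: K <- L -> N
  P4: K <- L -> A <- N
  P5: K <- L -> P <- U -> A <- N
  P6: K <- L -> P <- U -> W <- A <- N
  P7: K <- L -> W <- U -> A <- N
  P8: K <- L -> W <- A <- N
The empty set is not sufficient: P3 (K <- L -> N) has no collider blocking it and no conditioned non-collider, so it is open.
Try {L}:
  P1: blocked at fork node L ∈ conditioning set.
  P2: blocked at fork node L ∈ conditioning set.
  P3: blocked at fork node L ∈ conditioning set.
  P4: blocked at fork node L ∈ conditioning set.
  P5: blocked at fork node L ∈ conditioning set.
  P6: blocked at fork node L ∈ conditioning set.
  P7: blocked at fork node L ∈ conditioning set.
  P8: blocked at fork node L ∈ conditioning set.
{L} contains no descendant of K and blocks every backdoor path.
{L} is the unique smallest valid adjustment set.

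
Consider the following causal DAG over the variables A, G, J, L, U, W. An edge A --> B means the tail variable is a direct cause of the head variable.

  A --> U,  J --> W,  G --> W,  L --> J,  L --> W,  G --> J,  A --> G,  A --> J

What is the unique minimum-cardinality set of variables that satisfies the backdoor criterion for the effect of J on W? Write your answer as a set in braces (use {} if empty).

Variables eligible for adjustment (non-descendants of J, excluding J and W): {A, G, L, U}.
Backdoor paths from J to W:
  P1: J <- A -> G -> W
  P2: J <- L -> W
  P3: J <- G -> W
The empty set is not sufficient: P1 (J <- A -> G -> W) has no collider blocking it and no conditioned non-collider, so it is open.
Try {G, L}:
  P1: blocked at chain node G ∈ conditioning set.
  P2: blocked at fork node L ∈ conditioning set.
  P3: blocked at fork node G ∈ conditioning set.
{G, L} contains no descendant of J and blocks every backdoor path.
Every element of {G, L} is needed (dropping G leaves P1 open; dropping L leaves P2 open), so no proper subset is valid.
Among all size-2 subsets of the eligible variables, only {G, L} blocks every backdoor path, so it is the unique smallest valid adjustment set.

{G, L}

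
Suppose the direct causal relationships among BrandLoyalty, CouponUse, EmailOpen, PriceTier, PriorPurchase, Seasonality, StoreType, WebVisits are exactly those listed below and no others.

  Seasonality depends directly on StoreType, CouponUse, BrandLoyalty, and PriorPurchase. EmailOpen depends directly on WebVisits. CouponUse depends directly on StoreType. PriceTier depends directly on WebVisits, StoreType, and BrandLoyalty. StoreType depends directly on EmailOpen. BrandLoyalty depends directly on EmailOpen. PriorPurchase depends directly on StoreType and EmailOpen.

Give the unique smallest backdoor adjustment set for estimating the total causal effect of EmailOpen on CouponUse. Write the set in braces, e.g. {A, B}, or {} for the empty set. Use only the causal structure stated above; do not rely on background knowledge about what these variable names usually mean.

{}

Variables eligible for adjustment (non-descendants of EmailOpen, excluding EmailOpen and CouponUse): {WebVisits}.
Backdoor paths from EmailOpen to CouponUse:
  P1: EmailOpen <- WebVisits -> PriceTier <- BrandLoyalty -> Seasonality <- StoreType -> CouponUse
  P2: EmailOpen <- WebVisits -> PriceTier <- BrandLoyalty -> Seasonality <- CouponUse
  P3: EmailOpen <- WebVisits -> PriceTier <- BrandLoyalty -> Seasonality <- PriorPurchase <- StoreType -> CouponUse
  P4: EmailOpen <- WebVisits -> PriceTier <- StoreType -> CouponUse
  P5: EmailOpen <- WebVisits -> PriceTier <- StoreType -> PriorPurchase -> Seasonality <- CouponUse
  P6: EmailOpen <- WebVisits -> PriceTier <- StoreType -> Seasonality <- CouponUse
Each backdoor path contains an unconditioned collider, so every path is already blocked with the empty conditioning set:
  P1: blocked at collider PriceTier (neither it nor any descendant is in the conditioning set).
  P2: blocked at collider PriceTier (neither it nor any descendant is in the conditioning set).
  P3: blocked at collider PriceTier (neither it nor any descendant is in the conditioning set).
  P4: blocked at collider PriceTier (neither it nor any descendant is in the conditioning set).
  P5: blocked at collider PriceTier (neither it nor any descendant is in the conditioning set).
  P6: blocked at collider PriceTier (neither it nor any descendant is in the conditioning set).
The empty set is therefore the unique smallest valid set.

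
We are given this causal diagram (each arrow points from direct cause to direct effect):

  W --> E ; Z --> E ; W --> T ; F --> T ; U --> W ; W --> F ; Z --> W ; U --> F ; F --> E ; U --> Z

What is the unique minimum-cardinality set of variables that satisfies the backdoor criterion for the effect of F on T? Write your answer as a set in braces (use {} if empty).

{W}

Variables eligible for adjustment (non-descendants of F, excluding F and T): {U, W, Z}.
Backdoor paths from F to T:
  P1: F <- U -> Z -> W -> T
  P2: F <- U -> Z -> E <- W -> T
  P3: F <- U -> W -> T
  P4: F <- W -> T
The empty set is not sufficient: P1 (F <- U -> Z -> W -> T) has no collider blocking it and no conditioned non-collider, so it is open.
Try {W}:
  P1: blocked at chain node W ∈ conditioning set.
  P2: blocked at collider E (neither it nor any descendant is in the conditioning set).
  P3: blocked at chain node W ∈ conditioning set.
  P4: blocked at fork node W ∈ conditioning set.
{W} contains no descendant of F and blocks every backdoor path.
No other singleton works — e.g. {U} leaves P4 open — so {W} is the unique smallest valid adjustment set.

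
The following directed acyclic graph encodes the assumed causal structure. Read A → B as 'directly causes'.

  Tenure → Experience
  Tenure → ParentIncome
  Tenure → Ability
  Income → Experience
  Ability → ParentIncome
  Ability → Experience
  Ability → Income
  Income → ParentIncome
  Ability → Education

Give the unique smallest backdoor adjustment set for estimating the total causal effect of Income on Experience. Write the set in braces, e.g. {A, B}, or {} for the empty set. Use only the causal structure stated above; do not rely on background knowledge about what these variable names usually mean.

Variables eligible for adjustment (non-descendants of Income, excluding Income and Experience): {Ability, Education, Tenure}.
Backdoor paths from Income to Experience:
  P1: Income <- Ability <- Tenure -> Experience
  P2: Income <- Ability -> ParentIncome <- Tenure -> Experience
  P3: Income <- Ability -> Experience
The empty set is not sufficient: P1 (Income <- Ability <- Tenure -> Experience) has no collider blocking it and no conditioned non-collider, so it is open.
Try {Ability}:
  P1: blocked at chain node Ability ∈ conditioning set.
  P2: blocked at fork node Ability ∈ conditioning set.
  P3: blocked at fork node Ability ∈ conditioning set.
{Ability} contains no descendant of Income and blocks every backdoor path.
No other singleton works — e.g. {Tenure} leaves P3 open — so {Ability} is the unique smallest valid adjustment set.

{Ability}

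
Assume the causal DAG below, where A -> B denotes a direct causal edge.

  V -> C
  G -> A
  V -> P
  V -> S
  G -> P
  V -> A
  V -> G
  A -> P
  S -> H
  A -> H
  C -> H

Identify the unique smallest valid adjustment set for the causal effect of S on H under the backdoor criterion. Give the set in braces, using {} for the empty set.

{V}

Variables eligible for adjustment (non-descendants of S, excluding S and H): {A, C, G, P, V}.
Backdoor paths from S to H:
  P1: S <- V -> G -> A -> H
  P2: S <- V -> G -> P <- A -> H
  P3: S <- V -> C -> H
  P4: S <- V -> A -> H
  P5: S <- V -> P <- G -> A -> H
  P6: S <- V -> P <- A -> H
The empty set is not sufficient: P1 (S <- V -> G -> A -> H) has no collider blocking it and no conditioned non-collider, so it is open.
Try {V}:
  P1: blocked at fork node V ∈ conditioning set.
  P2: blocked at fork node V ∈ conditioning set.
  P3: blocked at fork node V ∈ conditioning set.
  P4: blocked at fork node V ∈ conditioning set.
  P5: blocked at fork node V ∈ conditioning set.
  P6: blocked at fork node V ∈ conditioning set.
{V} contains no descendant of S and blocks every backdoor path.
No other singleton works — e.g. {G} leaves P3 open — so {V} is the unique smallest valid adjustment set.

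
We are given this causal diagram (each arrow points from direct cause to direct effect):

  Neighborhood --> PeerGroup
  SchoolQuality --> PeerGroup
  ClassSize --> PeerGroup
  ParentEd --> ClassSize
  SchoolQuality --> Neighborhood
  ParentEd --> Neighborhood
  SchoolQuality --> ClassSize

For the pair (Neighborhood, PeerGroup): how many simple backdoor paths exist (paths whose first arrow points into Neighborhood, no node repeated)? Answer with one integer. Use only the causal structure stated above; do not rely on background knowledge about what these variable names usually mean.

4

A backdoor path from Neighborhood to PeerGroup is any simple undirected path whose first edge points into Neighborhood (i.e. leaves Neighborhood via a parent).
Parents of Neighborhood: {ParentEd, SchoolQuality}.
Enumerating:
  P1: Neighborhood <- SchoolQuality -> ClassSize -> PeerGroup
  P2: Neighborhood <- SchoolQuality -> PeerGroup
  P3: Neighborhood <- ParentEd -> ClassSize <- SchoolQuality -> PeerGroup
  P4: Neighborhood <- ParentEd -> ClassSize -> PeerGroup
That exhausts the simple backdoor paths. Count: 4.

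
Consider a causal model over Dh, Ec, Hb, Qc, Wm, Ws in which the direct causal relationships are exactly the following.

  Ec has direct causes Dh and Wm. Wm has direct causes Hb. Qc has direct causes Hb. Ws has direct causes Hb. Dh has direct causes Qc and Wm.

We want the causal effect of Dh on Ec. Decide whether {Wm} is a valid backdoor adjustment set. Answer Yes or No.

Backdoor paths from Dh to Ec (paths whose first edge points into Dh):
  P1: Dh <- Wm -> Ec
  P2: Dh <- Qc <- Hb -> Wm -> Ec
Condition 1 (no descendant of Dh in the set): holds — descendants of Dh are {Ec}; none are in {Wm}.
Condition 2 (every backdoor path blocked by {Wm}):
  P1: blocked at fork node Wm ∈ conditioning set.
  P2: blocked at chain node Wm ∈ conditioning set.
{Wm} satisfies the backdoor criterion.

Yes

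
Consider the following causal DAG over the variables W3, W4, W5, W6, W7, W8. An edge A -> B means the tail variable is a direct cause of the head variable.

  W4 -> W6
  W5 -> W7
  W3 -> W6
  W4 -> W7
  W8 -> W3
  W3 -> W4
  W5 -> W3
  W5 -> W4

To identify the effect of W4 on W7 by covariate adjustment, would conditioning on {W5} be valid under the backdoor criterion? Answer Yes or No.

Yes

Backdoor paths from W4 to W7 (paths whose first edge points into W4):
  P1: W4 <- W5 -> W7
  P2: W4 <- W3 <- W5 -> W7
Condition 1 (no descendant of W4 in the set): holds — descendants of W4 are {W6, W7}; none are in {W5}.
Condition 2 (every backdoor path blocked by {W5}):
  P1: blocked at fork node W5 ∈ conditioning set.
  P2: blocked at fork node W5 ∈ conditioning set.
{W5} satisfies the backdoor criterion.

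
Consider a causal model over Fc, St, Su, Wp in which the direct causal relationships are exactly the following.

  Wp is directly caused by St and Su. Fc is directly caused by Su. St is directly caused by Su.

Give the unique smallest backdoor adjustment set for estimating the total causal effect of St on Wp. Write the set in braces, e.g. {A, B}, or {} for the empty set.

Variables eligible for adjustment (non-descendants of St, excluding St and Wp): {Fc, Su}.
Backdoor paths from St to Wp:
  P1: St <- Su -> Wp
The empty set is not sufficient: P1 (St <- Su -> Wp) has no collider blocking it and no conditioned non-collider, so it is open.
Try {Su}:
  P1: blocked at fork node Su ∈ conditioning set.
{Su} contains no descendant of St and blocks every backdoor path.
No other singleton works — e.g. {Fc} leaves P1 open — so {Su} is the unique smallest valid adjustment set.

{Su}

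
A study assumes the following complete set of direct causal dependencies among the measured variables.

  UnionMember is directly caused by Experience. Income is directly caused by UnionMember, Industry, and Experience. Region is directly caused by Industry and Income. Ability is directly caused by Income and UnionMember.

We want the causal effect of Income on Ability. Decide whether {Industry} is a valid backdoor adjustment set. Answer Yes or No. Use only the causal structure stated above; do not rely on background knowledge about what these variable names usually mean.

Backdoor paths from Income to Ability (paths whose first edge points into Income):
  P1: Income <- Experience -> UnionMember -> Ability
  P2: Income <- UnionMember -> Ability
Condition 1 (no descendant of Income in the set): holds — descendants of Income are {Ability, Region}; none are in {Industry}.
Condition 2 (every backdoor path blocked by {Industry}):
  P1: open — no interior node is in the conditioning set.
  P2: open — no interior node is in the conditioning set.
{Industry} does not satisfy the backdoor criterion.

No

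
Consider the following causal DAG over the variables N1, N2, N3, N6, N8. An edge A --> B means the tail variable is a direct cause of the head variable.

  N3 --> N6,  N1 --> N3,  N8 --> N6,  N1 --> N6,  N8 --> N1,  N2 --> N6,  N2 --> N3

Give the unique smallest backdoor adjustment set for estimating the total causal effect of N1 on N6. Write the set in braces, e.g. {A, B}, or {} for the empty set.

{N8}

Variables eligible for adjustment (non-descendants of N1, excluding N1 and N6): {N2, N8}.
Backdoor paths from N1 to N6:
  P1: N1 <- N8 -> N6
The empty set is not sufficient: P1 (N1 <- N8 -> N6) has no collider blocking it and no conditioned non-collider, so it is open.
Try {N8}:
  P1: blocked at fork node N8 ∈ conditioning set.
{N8} contains no descendant of N1 and blocks every backdoor path.
No other singleton works — e.g. {N2} leaves P1 open — so {N8} is the unique smallest valid adjustment set.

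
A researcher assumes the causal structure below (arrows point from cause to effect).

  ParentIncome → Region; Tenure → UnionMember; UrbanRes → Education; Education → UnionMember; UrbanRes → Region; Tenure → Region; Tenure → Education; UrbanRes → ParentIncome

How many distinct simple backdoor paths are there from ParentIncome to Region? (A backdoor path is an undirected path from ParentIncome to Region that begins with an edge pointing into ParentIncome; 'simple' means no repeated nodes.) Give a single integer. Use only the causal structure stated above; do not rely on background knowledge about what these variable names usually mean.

3

A backdoor path from ParentIncome to Region is any simple undirected path whose first edge points into ParentIncome (i.e. leaves ParentIncome via a parent).
Parents of ParentIncome: {UrbanRes}.
Enumerating:
  P1: ParentIncome <- UrbanRes -> Education <- Tenure -> Region
  P2: ParentIncome <- UrbanRes -> Education -> UnionMember <- Tenure -> Region
  P3: ParentIncome <- UrbanRes -> Region
That exhausts the simple backdoor paths. Count: 3.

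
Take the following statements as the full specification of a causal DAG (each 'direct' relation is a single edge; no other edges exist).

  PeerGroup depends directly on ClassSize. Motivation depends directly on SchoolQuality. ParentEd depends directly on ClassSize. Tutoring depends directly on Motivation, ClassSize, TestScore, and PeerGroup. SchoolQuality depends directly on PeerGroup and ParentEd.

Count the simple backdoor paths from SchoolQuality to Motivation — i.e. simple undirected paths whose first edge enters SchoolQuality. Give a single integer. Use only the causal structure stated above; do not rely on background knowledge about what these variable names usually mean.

A backdoor path from SchoolQuality to Motivation is any simple undirected path whose first edge points into SchoolQuality (i.e. leaves SchoolQuality via a parent).
Parents of SchoolQuality: {ParentEd, PeerGroup}.
Enumerating:
  P1: SchoolQuality <- PeerGroup <- ClassSize -> Tutoring <- Motivation
  P2: SchoolQuality <- PeerGroup -> Tutoring <- Motivation
  P3: SchoolQuality <- ParentEd <- ClassSize -> PeerGroup -> Tutoring <- Motivation
  P4: SchoolQuality <- ParentEd <- ClassSize -> Tutoring <- Motivation
That exhausts the simple backdoor paths. Count: 4.

4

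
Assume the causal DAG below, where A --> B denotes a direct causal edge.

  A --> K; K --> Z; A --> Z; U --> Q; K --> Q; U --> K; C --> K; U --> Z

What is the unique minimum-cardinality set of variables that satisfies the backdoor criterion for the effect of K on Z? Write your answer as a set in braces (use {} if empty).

{A, U}

Variables eligible for adjustment (non-descendants of K, excluding K and Z): {A, C, U}.
Backdoor paths from K to Z:
  P1: K <- A -> Z
  P2: K <- U -> Z
The empty set is not sufficient: P1 (K <- A -> Z) has no collider blocking it and no conditioned non-collider, so it is open.
Try {A, U}:
  P1: blocked at fork node A ∈ conditioning set.
  P2: blocked at fork node U ∈ conditioning set.
{A, U} contains no descendant of K and blocks every backdoor path.
Every element of {A, U} is needed (dropping A leaves P1 open; dropping U leaves P2 open), so no proper subset is valid.
Among all size-2 subsets of the eligible variables, only {A, U} blocks every backdoor path, so it is the unique smallest valid adjustment set.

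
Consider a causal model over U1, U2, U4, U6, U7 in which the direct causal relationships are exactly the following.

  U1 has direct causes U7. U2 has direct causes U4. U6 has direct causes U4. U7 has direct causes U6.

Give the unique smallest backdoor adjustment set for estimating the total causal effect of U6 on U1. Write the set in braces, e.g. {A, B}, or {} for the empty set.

Variables eligible for adjustment (non-descendants of U6, excluding U6 and U1): {U2, U4}.
Backdoor paths from U6 to U1:
  (none)
With no backdoor paths the empty set already satisfies the criterion, and it is trivially minimal.

{}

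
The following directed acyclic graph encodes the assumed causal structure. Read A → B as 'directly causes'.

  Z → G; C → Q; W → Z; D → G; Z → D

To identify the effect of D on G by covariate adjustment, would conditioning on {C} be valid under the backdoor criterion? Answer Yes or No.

No

Backdoor paths from D to G (paths whose first edge points into D):
  P1: D <- Z -> G
Condition 1 (no descendant of D in the set): holds — descendants of D are {G}; none are in {C}.
Condition 2 (every backdoor path blocked by {C}):
  P1: open — no interior node is in the conditioning set.
{C} does not satisfy the backdoor criterion.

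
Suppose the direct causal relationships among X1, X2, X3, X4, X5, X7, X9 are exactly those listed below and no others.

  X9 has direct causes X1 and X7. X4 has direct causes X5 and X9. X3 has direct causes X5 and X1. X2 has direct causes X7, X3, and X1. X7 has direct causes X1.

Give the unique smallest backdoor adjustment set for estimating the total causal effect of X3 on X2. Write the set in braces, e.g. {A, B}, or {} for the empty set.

{X1}

Variables eligible for adjustment (non-descendants of X3, excluding X3 and X2): {X1, X4, X5, X7, X9}.
Backdoor paths from X3 to X2:
  P1: X3 <- X5 -> X4 <- X9 <- X1 -> X7 -> X2
  P2: X3 <- X5 -> X4 <- X9 <- X1 -> X2
  P3: X3 <- X5 -> X4 <- X9 <- X7 <- X1 -> X2
  P4: X3 <- X5 -> X4 <- X9 <- X7 -> X2
  P5: X3 <- X1 -> X7 -> X2
  P6: X3 <- X1 -> X9 <- X7 -> X2
  P7: X3 <- X1 -> X2
The empty set is not sufficient: P5 (X3 <- X1 -> X7 -> X2) has no collider blocking it and no conditioned non-collider, so it is open.
Try {X1}:
  P1: blocked at collider X4 (neither it nor any descendant is in the conditioning set).
  P2: blocked at collider X4 (neither it nor any descendant is in the conditioning set).
  P3: blocked at collider X4 (neither it nor any descendant is in the conditioning set).
  P4: blocked at collider X4 (neither it nor any descendant is in the conditioning set).
  P5: blocked at fork node X1 ∈ conditioning set.
  P6: blocked at fork node X1 ∈ conditioning set.
  P7: blocked at fork node X1 ∈ conditioning set.
{X1} contains no descendant of X3 and blocks every backdoor path.
No other singleton works — e.g. {X5} leaves P5 open — so {X1} is the unique smallest valid adjustment set.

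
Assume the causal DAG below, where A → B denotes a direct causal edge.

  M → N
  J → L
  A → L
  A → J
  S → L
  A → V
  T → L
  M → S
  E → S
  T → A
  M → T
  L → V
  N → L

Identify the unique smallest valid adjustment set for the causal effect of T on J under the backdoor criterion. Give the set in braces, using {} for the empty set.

{}

Variables eligible for adjustment (non-descendants of T, excluding T and J): {E, M, N, S}.
Backdoor paths from T to J:
  P1: T <- M -> N -> L <- A -> J
  P2: T <- M -> N -> L <- J
  P3: T <- M -> N -> L -> V <- A -> J
  P4: T <- M -> S -> L <- A -> J
  P5: T <- M -> S -> L <- J
  P6: T <- M -> S -> L -> V <- A -> J
Each backdoor path contains an unconditioned collider, so every path is already blocked with the empty conditioning set:
  P1: blocked at collider L (neither it nor any descendant is in the conditioning set).
  P2: blocked at collider L (neither it nor any descendant is in the conditioning set).
  P3: blocked at collider V (neither it nor any descendant is in the conditioning set).
  P4: blocked at collider L (neither it nor any descendant is in the conditioning set).
  P5: blocked at collider L (neither it nor any descendant is in the conditioning set).
  P6: blocked at collider V (neither it nor any descendant is in the conditioning set).
The empty set is therefore the unique smallest valid set.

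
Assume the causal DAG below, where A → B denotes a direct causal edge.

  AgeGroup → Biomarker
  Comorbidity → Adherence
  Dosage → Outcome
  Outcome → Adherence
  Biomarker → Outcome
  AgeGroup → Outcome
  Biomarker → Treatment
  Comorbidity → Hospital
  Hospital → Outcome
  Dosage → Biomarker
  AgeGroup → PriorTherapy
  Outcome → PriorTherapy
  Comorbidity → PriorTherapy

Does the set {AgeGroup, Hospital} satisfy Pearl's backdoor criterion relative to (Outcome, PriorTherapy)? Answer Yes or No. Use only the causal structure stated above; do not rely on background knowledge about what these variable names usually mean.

Backdoor paths from Outcome to PriorTherapy (paths whose first edge points into Outcome):
  P1: Outcome <- AgeGroup -> PriorTherapy
  P2: Outcome <- Dosage -> Biomarker <- AgeGroup -> PriorTherapy
  P3: Outcome <- Biomarker <- AgeGroup -> PriorTherapy
  P4: Outcome <- Hospital <- Comorbidity -> PriorTherapy
Condition 1 (no descendant of Outcome in the set): holds — descendants of Outcome are {Adherence, PriorTherapy}; none are in {AgeGroup, Hospital}.
Condition 2 (every backdoor path blocked by {AgeGroup, Hospital}):
  P1: blocked at fork node AgeGroup ∈ conditioning set.
  P2: blocked at collider Biomarker (neither it nor any descendant is in the conditioning set).
  P3: blocked at fork node AgeGroup ∈ conditioning set.
  P4: blocked at chain node Hospital ∈ conditioning set.
{AgeGroup, Hospital} satisfies the backdoor criterion.

Yes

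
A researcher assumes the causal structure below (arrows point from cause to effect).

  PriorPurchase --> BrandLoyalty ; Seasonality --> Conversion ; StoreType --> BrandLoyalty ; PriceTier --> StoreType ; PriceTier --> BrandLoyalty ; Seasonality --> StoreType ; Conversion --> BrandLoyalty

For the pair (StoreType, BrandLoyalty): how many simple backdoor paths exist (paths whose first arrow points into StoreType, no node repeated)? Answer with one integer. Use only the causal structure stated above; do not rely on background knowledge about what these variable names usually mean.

2

A backdoor path from StoreType to BrandLoyalty is any simple undirected path whose first edge points into StoreType (i.e. leaves StoreType via a parent).
Parents of StoreType: {PriceTier, Seasonality}.
Enumerating:
  P1: StoreType <- PriceTier -> BrandLoyalty
  P2: StoreType <- Seasonality -> Conversion -> BrandLoyalty
That exhausts the simple backdoor paths. Count: 2.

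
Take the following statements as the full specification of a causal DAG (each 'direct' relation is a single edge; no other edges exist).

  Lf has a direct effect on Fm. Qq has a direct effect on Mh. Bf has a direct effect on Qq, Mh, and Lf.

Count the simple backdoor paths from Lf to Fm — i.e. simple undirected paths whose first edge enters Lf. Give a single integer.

A backdoor path from Lf to Fm is any simple undirected path whose first edge points into Lf (i.e. leaves Lf via a parent).
Parents of Lf: {Bf}.
No simple path from any parent of Lf reaches Fm without revisiting Lf, so there are no backdoor paths.

0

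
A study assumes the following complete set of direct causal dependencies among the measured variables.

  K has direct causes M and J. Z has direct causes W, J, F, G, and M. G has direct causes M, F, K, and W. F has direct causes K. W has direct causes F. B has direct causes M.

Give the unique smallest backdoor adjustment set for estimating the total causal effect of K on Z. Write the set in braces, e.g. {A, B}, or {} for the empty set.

{J, M}

Variables eligible for adjustment (non-descendants of K, excluding K and Z): {B, J, M}.
Backdoor paths from K to Z:
  P1: K <- J -> Z
  P2: K <- M -> G <- F -> W -> Z
  P3: K <- M -> G <- F -> Z
  P4: K <- M -> G <- W <- F -> Z
  P5: K <- M -> G <- W -> Z
  P6: K <- M -> G -> Z
  P7: K <- M -> Z
The empty set is not sufficient: P1 (K <- J -> Z) has no collider blocking it and no conditioned non-collider, so it is open.
Try {J, M}:
  P1: blocked at fork node J ∈ conditioning set.
  P2: blocked at fork node M ∈ conditioning set.
  P3: blocked at fork node M ∈ conditioning set.
  P4: blocked at fork node M ∈ conditioning set.
  P5: blocked at fork node M ∈ conditioning set.
  P6: blocked at fork node M ∈ conditioning set.
  P7: blocked at fork node M ∈ conditioning set.
{J, M} contains no descendant of K and blocks every backdoor path.
Every element of {J, M} is needed (dropping J leaves P1 open; dropping M leaves P6 open), so no proper subset is valid.
Among all size-2 subsets of the eligible variables, only {J, M} blocks every backdoor path, so it is the unique smallest valid adjustment set.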